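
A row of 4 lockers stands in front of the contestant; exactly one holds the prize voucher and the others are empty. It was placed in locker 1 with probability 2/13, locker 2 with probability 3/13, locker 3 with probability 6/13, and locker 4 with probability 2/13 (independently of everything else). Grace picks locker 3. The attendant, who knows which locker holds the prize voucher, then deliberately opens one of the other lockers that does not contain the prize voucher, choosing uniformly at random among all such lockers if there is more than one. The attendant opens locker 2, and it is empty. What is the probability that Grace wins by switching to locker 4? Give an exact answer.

Condition on the true location of the prize voucher.
If it is in either of lockers 1 and 4 (prior 2/13 each): the attendant has 2 equally likely choices, so probability 1/2; weight (2/13)·(1/2) = 1/13 each.
If it is in locker 2 (prior 3/13): the attendant opened locker 2, so this case is ruled out; weight (3/13)·0 = 0.
If it is in locker 3 (prior 6/13): the attendant has 3 equally likely choices, so probability 1/3; weight (6/13)·(1/3) = 2/13.
The weights sum to 4/13.
So P(the prize voucher in locker 4 | the attendant opened locker 2) = (1/13) / (4/13) = 1/4.

1/4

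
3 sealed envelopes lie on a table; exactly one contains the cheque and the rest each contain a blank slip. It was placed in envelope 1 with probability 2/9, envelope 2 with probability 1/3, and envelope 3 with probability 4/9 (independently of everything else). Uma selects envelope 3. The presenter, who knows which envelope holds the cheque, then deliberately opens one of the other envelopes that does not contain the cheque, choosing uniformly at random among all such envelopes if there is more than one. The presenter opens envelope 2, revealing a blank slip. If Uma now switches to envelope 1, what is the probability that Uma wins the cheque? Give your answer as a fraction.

Apply Bayes' rule, conditioning on where the cheque actually is.
If it is in envelope 1 (prior 2/9): the presenter has no choice, probability 1; weight (2/9)·1 = 2/9.
If it is in envelope 2 (prior 1/3): the presenter opened envelope 2, so this case is ruled out; weight (1/3)·0 = 0.
If it is in envelope 3 (prior 4/9): the presenter has 2 equally likely choices, so probability 1/2; weight (4/9)·(1/2) = 2/9.
The weights sum to 4/9.
So P(the cheque in envelope 1 | the presenter opened envelope 2) = (2/9) / (4/9) = 1/2.

1/2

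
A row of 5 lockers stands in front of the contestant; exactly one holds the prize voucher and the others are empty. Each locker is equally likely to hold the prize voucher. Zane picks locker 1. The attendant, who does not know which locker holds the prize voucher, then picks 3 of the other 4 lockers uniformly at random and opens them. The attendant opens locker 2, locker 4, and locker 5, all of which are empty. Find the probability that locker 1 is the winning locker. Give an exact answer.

Consider each possible location of the prize voucher in turn.
If it is in either of lockers 1 and 3 (prior 1/5 each): the attendant picks exactly this set with probability 1/4 regardless, and none is the prize; weight (1/5)·(1/4) = 1/20 each.
If it is in any of lockers 2, 4, and 5 (prior 1/5 each): that locker was opened and seen not to hold the prize — ruled out; weight (1/5)·0 = 0 each.
The weights sum to 1/10.
So P(the prize voucher in locker 1 | the attendant opened locker 2, locker 4, and locker 5) = (1/20) / (1/10) = 1/2.

1/2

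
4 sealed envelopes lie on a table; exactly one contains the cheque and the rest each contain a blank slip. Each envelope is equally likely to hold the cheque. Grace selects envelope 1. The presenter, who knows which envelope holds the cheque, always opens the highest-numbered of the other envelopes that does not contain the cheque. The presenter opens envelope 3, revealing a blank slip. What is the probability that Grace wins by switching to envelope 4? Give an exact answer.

1

Consider each possible location of the cheque in turn.
If it is in either of envelopes 1 and 2 (prior 1/4 each): the presenter would have opened envelope 4 instead, probability 0; weight (1/4)·0 = 0 each.
If it is in envelope 3 (prior 1/4): the presenter opened envelope 3, so this case is ruled out; weight (1/4)·0 = 0.
If it is in envelope 4 (prior 1/4): envelope 3 is the highest-numbered option available, probability 1; weight (1/4)·1 = 1/4.
The weights sum to 1/4.
So P(the cheque in envelope 4 | the presenter opened envelope 3) = (1/4) / (1/4) = 1.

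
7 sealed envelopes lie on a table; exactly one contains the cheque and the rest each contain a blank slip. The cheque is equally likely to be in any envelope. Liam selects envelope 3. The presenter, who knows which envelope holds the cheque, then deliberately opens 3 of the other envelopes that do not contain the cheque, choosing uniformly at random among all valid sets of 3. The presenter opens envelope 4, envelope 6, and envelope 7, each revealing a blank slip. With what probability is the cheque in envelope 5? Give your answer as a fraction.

2/7

Consider each possible location of the cheque in turn.
If it is in any of envelopes 1, 2, and 5 (prior 1/7 each): the presenter has 10 equally likely choices, so probability 1/10; weight (1/7)·(1/10) = 1/70 each.
If it is in envelope 3 (prior 1/7): the presenter has 20 equally likely choices, so probability 1/20; weight (1/7)·(1/20) = 1/140.
If it is in any of envelopes 4, 6, and 7 (prior 1/7 each): that envelope was opened and seen not to hold the prize — ruled out; weight (1/7)·0 = 0 each.
The weights sum to 1/20.
So P(the cheque in envelope 5 | the presenter opened envelope 4, envelope 6, and envelope 7) = (1/70) / (1/20) = 2/7.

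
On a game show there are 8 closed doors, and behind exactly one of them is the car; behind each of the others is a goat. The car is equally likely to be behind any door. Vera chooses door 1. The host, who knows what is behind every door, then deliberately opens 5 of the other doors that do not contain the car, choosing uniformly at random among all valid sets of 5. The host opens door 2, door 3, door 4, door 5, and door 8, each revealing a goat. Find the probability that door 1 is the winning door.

1/8

Consider each possible location of the car in turn.
If it is behind door 1 (prior 1/8): the host has 21 equally likely choices, so probability 1/21; weight (1/8)·(1/21) = 1/168.
If it is behind any of doors 2, 3, 4, 5, and 8 (prior 1/8 each): that door was opened and seen not to hold the prize — ruled out; weight (1/8)·0 = 0 each.
If it is behind either of doors 6 and 7 (prior 1/8 each): the host has 6 equally likely choices, so probability 1/6; weight (1/8)·(1/6) = 1/48 each.
The weights sum to 1/21.
So P(the car behind door 1 | the host opened door 2, door 3, door 4, door 5, and door 8) = (1/168) / (1/21) = 1/8.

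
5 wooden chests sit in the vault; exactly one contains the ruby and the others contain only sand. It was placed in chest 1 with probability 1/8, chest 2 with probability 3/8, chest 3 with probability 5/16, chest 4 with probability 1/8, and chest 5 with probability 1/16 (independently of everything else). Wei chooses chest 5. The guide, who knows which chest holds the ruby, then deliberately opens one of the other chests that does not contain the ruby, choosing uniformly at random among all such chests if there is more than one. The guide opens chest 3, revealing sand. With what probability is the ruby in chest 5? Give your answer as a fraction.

Condition on the true location of the ruby.
If it is in either of chests 1 and 4 (prior 1/8 each): the guide has 3 equally likely choices, so probability 1/3; weight (1/8)·(1/3) = 1/24 each.
If it is in chest 2 (prior 3/8): the guide has 3 equally likely choices, so probability 1/3; weight (3/8)·(1/3) = 1/8.
If it is in chest 3 (prior 5/16): the guide opened chest 3, so this case is ruled out; weight (5/16)·0 = 0.
If it is in chest 5 (prior 1/16): the guide has 4 equally likely choices, so probability 1/4; weight (1/16)·(1/4) = 1/64.
The weights sum to 43/192.
So P(the ruby in chest 5 | the guide opened chest 3) = (1/64) / (43/192) = 3/43.

3/43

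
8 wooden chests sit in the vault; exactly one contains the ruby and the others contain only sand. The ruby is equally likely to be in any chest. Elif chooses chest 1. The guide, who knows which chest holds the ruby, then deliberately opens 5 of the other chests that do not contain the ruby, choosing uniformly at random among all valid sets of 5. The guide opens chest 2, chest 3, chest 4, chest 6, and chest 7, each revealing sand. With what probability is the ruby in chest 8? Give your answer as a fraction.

Apply Bayes' rule, conditioning on where the ruby actually is.
If it is in chest 1 (prior 1/8): the guide has 21 equally likely choices, so probability 1/21; weight (1/8)·(1/21) = 1/168.
If it is in any of chests 2, 3, 4, 6, and 7 (prior 1/8 each): that chest was opened and seen not to hold the prize — ruled out; weight (1/8)·0 = 0 each.
If it is in either of chests 5 and 8 (prior 1/8 each): the guide has 6 equally likely choices, so probability 1/6; weight (1/8)·(1/6) = 1/48 each.
The weights sum to 1/21.
So P(the ruby in chest 8 | the guide opened chest 2, chest 3, chest 4, chest 6, and chest 7) = (1/48) / (1/21) = 7/16.

7/16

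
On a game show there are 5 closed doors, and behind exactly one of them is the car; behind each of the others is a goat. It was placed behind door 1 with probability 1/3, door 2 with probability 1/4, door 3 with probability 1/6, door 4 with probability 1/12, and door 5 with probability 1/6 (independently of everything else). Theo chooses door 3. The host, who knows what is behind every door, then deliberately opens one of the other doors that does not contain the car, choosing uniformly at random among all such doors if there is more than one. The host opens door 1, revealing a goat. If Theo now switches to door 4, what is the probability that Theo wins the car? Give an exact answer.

2/15

Consider each possible location of the car in turn.
If it is behind door 1 (prior 1/3): the host opened door 1, so this case is ruled out; weight (1/3)·0 = 0.
If it is behind door 2 (prior 1/4): the host has 3 equally likely choices, so probability 1/3; weight (1/4)·(1/3) = 1/12.
If it is behind door 3 (prior 1/6): the host has 4 equally likely choices, so probability 1/4; weight (1/6)·(1/4) = 1/24.
If it is behind door 4 (prior 1/12): the host has 3 equally likely choices, so probability 1/3; weight (1/12)·(1/3) = 1/36.
If it is behind door 5 (prior 1/6): the host has 3 equally likely choices, so probability 1/3; weight (1/6)·(1/3) = 1/18.
The weights sum to 5/24.
So P(the car behind door 4 | the host opened door 1) = (1/36) / (5/24) = 2/15.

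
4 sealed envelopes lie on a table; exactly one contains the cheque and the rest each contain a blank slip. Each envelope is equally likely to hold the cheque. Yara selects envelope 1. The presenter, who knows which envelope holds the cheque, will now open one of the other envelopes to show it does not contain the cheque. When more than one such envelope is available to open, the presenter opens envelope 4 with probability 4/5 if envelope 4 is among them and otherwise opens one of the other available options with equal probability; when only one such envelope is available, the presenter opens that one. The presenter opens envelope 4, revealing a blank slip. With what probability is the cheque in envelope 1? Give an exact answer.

1/3

Consider each possible location of the cheque in turn.
If it is in any of envelopes 1, 2, and 3 (prior 1/4 each): envelope 4 is available, opened with probability 4/5; weight (1/4)·(4/5) = 1/5 each.
If it is in envelope 4 (prior 1/4): the presenter opened envelope 4, so this case is ruled out; weight (1/4)·0 = 0.
The weights sum to 3/5.
So P(the cheque in envelope 1 | the presenter opened envelope 4) = (1/5) / (3/5) = 1/3.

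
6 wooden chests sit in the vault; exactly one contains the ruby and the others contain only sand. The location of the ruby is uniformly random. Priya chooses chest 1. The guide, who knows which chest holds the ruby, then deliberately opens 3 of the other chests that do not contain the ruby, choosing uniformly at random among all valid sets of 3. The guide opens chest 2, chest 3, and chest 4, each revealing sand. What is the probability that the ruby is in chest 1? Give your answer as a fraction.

Apply Bayes' rule, conditioning on where the ruby actually is.
If it is in chest 1 (prior 1/6): the guide has 10 equally likely choices, so probability 1/10; weight (1/6)·(1/10) = 1/60.
If it is in any of chests 2, 3, and 4 (prior 1/6 each): that chest was opened and seen not to hold the prize — ruled out; weight (1/6)·0 = 0 each.
If it is in either of chests 5 and 6 (prior 1/6 each): the guide has 4 equally likely choices, so probability 1/4; weight (1/6)·(1/4) = 1/24 each.
The weights sum to 1/10.
So P(the ruby in chest 1 | the guide opened chest 2, chest 3, and chest 4) = (1/60) / (1/10) = 1/6.

1/6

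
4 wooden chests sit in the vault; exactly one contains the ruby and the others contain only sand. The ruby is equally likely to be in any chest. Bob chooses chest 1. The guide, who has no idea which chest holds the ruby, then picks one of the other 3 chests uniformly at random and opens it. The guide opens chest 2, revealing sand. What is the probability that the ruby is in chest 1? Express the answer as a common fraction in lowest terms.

Because the guide chose which chest to open without knowing where the ruby is, the choice is independent of the prize location. Learning that chest 2 does not hold the ruby simply rules out that one location and leaves the remaining 3 chests still equally likely by symmetry.
So P(the ruby in chest 1) = 1/3.

1/3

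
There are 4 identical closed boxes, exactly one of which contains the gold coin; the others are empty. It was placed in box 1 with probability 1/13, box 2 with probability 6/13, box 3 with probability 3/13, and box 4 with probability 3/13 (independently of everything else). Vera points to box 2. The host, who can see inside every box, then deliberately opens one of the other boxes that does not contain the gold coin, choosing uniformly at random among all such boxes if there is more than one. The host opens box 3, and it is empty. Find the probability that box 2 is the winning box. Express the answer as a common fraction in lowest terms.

1/2

Consider each possible location of the gold coin in turn.
If it is in box 1 (prior 1/13): the host has 2 equally likely choices, so probability 1/2; weight (1/13)·(1/2) = 1/26.
If it is in box 2 (prior 6/13): the host has 3 equally likely choices, so probability 1/3; weight (6/13)·(1/3) = 2/13.
If it is in box 3 (prior 3/13): the host opened box 3, so this case is ruled out; weight (3/13)·0 = 0.
If it is in box 4 (prior 3/13): the host has 2 equally likely choices, so probability 1/2; weight (3/13)·(1/2) = 3/26.
The weights sum to 4/13.
So P(the gold coin in box 2 | the host opened box 3) = (2/13) / (4/13) = 1/2.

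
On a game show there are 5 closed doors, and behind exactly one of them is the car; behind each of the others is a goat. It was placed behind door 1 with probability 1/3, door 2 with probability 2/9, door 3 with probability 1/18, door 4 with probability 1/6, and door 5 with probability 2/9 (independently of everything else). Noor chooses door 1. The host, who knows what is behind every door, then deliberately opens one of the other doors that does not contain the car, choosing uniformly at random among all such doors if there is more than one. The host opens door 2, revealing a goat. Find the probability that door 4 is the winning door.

6/25

Consider each possible location of the car in turn.
If it is behind door 1 (prior 1/3): the host has 4 equally likely choices, so probability 1/4; weight (1/3)·(1/4) = 1/12.
If it is behind door 2 (prior 2/9): the host opened door 2, so this case is ruled out; weight (2/9)·0 = 0.
If it is behind door 3 (prior 1/18): the host has 3 equally likely choices, so probability 1/3; weight (1/18)·(1/3) = 1/54.
If it is behind door 4 (prior 1/6): the host has 3 equally likely choices, so probability 1/3; weight (1/6)·(1/3) = 1/18.
If it is behind door 5 (prior 2/9): the host has 3 equally likely choices, so probability 1/3; weight (2/9)·(1/3) = 2/27.
The weights sum to 25/108.
So P(the car behind door 4 | the host opened door 2) = (1/18) / (25/108) = 6/25.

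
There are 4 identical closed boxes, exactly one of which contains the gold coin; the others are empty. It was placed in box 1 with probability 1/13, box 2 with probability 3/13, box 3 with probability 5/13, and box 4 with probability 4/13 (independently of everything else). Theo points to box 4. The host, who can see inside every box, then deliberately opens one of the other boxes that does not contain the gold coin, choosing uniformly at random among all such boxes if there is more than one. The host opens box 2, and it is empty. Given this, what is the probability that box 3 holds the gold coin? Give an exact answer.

Consider each possible location of the gold coin in turn.
If it is in box 1 (prior 1/13): the host has 2 equally likely choices, so probability 1/2; weight (1/13)·(1/2) = 1/26.
If it is in box 2 (prior 3/13): the host opened box 2, so this case is ruled out; weight (3/13)·0 = 0.
If it is in box 3 (prior 5/13): the host has 2 equally likely choices, so probability 1/2; weight (5/13)·(1/2) = 5/26.
If it is in box 4 (prior 4/13): the host has 3 equally likely choices, so probability 1/3; weight (4/13)·(1/3) = 4/39.
The weights sum to 1/3.
So P(the gold coin in box 3 | the host opened box 2) = (5/26) / (1/3) = 15/26.

15/26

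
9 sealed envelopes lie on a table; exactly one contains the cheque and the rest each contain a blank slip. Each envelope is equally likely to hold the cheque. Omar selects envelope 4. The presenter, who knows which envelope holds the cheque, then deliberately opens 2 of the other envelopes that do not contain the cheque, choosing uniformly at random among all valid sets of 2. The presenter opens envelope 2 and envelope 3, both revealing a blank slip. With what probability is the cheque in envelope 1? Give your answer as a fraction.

4/27

Consider each possible location of the cheque in turn.
If it is in any of envelopes 1, 5, 6, 7, 8, and 9 (prior 1/9 each): the presenter has 21 equally likely choices, so probability 1/21; weight (1/9)·(1/21) = 1/189 each.
If it is in either of envelopes 2 and 3 (prior 1/9 each): that envelope was opened and seen not to hold the prize — ruled out; weight (1/9)·0 = 0 each.
If it is in envelope 4 (prior 1/9): the presenter has 28 equally likely choices, so probability 1/28; weight (1/9)·(1/28) = 1/252.
The weights sum to 1/28.
So P(the cheque in envelope 1 | the presenter opened envelope 2 and envelope 3) = (1/189) / (1/28) = 4/27.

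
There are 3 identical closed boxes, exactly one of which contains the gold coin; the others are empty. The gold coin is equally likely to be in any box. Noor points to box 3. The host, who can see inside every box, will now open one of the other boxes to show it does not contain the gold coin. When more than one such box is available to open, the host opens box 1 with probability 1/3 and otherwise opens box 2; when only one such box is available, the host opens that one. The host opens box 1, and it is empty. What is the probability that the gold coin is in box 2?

Consider each possible location of the gold coin in turn.
If it is in box 1 (prior 1/3): the host opened box 1, so this case is ruled out; weight (1/3)·0 = 0.
If it is in box 2 (prior 1/3): only box 1 is available, probability 1; weight (1/3)·1 = 1/3.
If it is in box 3 (prior 1/3): box 1 is available, opened with probability 1/3; weight (1/3)·(1/3) = 1/9.
The weights sum to 4/9.
So P(the gold coin in box 2 | the host opened box 1) = (1/3) / (4/9) = 3/4.

3/4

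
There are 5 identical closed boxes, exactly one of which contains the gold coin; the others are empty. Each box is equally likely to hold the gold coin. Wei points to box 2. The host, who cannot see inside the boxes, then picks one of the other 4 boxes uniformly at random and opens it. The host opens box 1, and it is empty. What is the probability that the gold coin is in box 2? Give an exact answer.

1/4

Because the host chose which box to open without knowing where the gold coin is, the choice is independent of the prize location. Learning that box 1 does not hold the gold coin simply rules out that one location and leaves the remaining 4 boxes still equally likely by symmetry.
So P(the gold coin in box 2) = 1/4.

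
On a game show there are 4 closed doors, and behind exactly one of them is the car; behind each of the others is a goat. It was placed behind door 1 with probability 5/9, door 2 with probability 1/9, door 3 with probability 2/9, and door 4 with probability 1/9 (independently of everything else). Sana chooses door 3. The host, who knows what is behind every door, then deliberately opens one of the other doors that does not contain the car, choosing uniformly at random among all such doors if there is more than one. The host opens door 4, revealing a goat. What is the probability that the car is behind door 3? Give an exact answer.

2/11

Apply Bayes' rule, conditioning on where the car actually is.
If it is behind door 1 (prior 5/9): the host has 2 equally likely choices, so probability 1/2; weight (5/9)·(1/2) = 5/18.
If it is behind door 2 (prior 1/9): the host has 2 equally likely choices, so probability 1/2; weight (1/9)·(1/2) = 1/18.
If it is behind door 3 (prior 2/9): the host has 3 equally likely choices, so probability 1/3; weight (2/9)·(1/3) = 2/27.
If it is behind door 4 (prior 1/9): the host opened door 4, so this case is ruled out; weight (1/9)·0 = 0.
The weights sum to 11/27.
So P(the car behind door 3 | the host opened door 4) = (2/27) / (11/27) = 2/11.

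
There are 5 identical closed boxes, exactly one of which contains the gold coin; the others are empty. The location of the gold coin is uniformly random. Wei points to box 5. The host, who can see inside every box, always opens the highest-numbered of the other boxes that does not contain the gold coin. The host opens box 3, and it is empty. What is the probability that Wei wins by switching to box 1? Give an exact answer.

Consider each possible location of the gold coin in turn.
If it is in any of boxes 1, 2, and 5 (prior 1/5 each): the host would have opened box 4 instead, probability 0; weight (1/5)·0 = 0 each.
If it is in box 3 (prior 1/5): the host opened box 3, so this case is ruled out; weight (1/5)·0 = 0.
If it is in box 4 (prior 1/5): box 3 is the highest-numbered option available, probability 1; weight (1/5)·1 = 1/5.
The weights sum to 1/5.
So P(the gold coin in box 1 | the host opened box 3) = 0 / (1/5) = 0.

0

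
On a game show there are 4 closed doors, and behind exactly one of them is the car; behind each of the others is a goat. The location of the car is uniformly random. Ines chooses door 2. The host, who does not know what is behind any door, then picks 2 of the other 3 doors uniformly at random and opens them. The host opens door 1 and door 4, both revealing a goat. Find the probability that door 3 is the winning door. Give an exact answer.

1/2

Condition on the true location of the car.
If it is behind either of doors 1 and 4 (prior 1/4 each): that door was opened and seen not to hold the prize — ruled out; weight (1/4)·0 = 0 each.
If it is behind either of doors 2 and 3 (prior 1/4 each): the host picks exactly this set with probability 1/3 regardless, and none is the prize; weight (1/4)·(1/3) = 1/12 each.
The weights sum to 1/6.
So P(the car behind door 3 | the host opened door 1 and door 4) = (1/12) / (1/6) = 1/2.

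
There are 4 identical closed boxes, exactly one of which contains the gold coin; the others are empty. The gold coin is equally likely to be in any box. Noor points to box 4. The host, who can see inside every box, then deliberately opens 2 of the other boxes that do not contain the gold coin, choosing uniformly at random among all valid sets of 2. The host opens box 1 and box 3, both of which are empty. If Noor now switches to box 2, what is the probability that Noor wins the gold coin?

3/4

Condition on the true location of the gold coin.
If it is in either of boxes 1 and 3 (prior 1/4 each): that box was opened and seen not to hold the prize — ruled out; weight (1/4)·0 = 0 each.
If it is in box 2 (prior 1/4): the host has no choice, probability 1; weight (1/4)·1 = 1/4.
If it is in box 4 (prior 1/4): the host has 3 equally likely choices, so probability 1/3; weight (1/4)·(1/3) = 1/12.
The weights sum to 1/3.
So P(the gold coin in box 2 | the host opened box 1 and box 3) = (1/4) / (1/3) = 3/4.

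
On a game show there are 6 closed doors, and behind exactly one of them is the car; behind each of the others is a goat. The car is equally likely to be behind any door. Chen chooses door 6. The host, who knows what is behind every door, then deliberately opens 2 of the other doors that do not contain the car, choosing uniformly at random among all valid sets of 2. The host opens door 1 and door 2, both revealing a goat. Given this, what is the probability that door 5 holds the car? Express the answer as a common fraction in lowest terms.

Consider each possible location of the car in turn.
If it is behind either of doors 1 and 2 (prior 1/6 each): that door was opened and seen not to hold the prize — ruled out; weight (1/6)·0 = 0 each.
If it is behind any of doors 3, 4, and 5 (prior 1/6 each): the host has 6 equally likely choices, so probability 1/6; weight (1/6)·(1/6) = 1/36 each.
If it is behind door 6 (prior 1/6): the host has 10 equally likely choices, so probability 1/10; weight (1/6)·(1/10) = 1/60.
The weights sum to 1/10.
So P(the car behind door 5 | the host opened door 1 and door 2) = (1/36) / (1/10) = 5/18.

5/18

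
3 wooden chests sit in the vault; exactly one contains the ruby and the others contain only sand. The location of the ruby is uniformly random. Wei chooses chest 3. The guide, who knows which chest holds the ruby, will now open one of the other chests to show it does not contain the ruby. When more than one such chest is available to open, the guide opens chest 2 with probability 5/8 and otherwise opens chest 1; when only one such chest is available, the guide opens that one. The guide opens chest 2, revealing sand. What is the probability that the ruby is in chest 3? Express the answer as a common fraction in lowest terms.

5/13

Condition on the true location of the ruby.
If it is in chest 1 (prior 1/3): only chest 2 is available, probability 1; weight (1/3)·1 = 1/3.
If it is in chest 2 (prior 1/3): the guide opened chest 2, so this case is ruled out; weight (1/3)·0 = 0.
If it is in chest 3 (prior 1/3): chest 2 is available, opened with probability 5/8; weight (1/3)·(5/8) = 5/24.
The weights sum to 13/24.
So P(the ruby in chest 3 | the guide opened chest 2) = (5/24) / (13/24) = 5/13.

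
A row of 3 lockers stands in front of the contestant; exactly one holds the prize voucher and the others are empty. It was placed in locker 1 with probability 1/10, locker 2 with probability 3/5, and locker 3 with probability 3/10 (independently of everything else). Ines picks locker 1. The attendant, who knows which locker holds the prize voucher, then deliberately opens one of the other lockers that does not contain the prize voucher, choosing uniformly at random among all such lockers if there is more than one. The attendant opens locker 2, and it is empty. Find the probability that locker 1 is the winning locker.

Condition on the true location of the prize voucher.
If it is in locker 1 (prior 1/10): the attendant has 2 equally likely choices, so probability 1/2; weight (1/10)·(1/2) = 1/20.
If it is in locker 2 (prior 3/5): the attendant opened locker 2, so this case is ruled out; weight (3/5)·0 = 0.
If it is in locker 3 (prior 3/10): the attendant has no choice, probability 1; weight (3/10)·1 = 3/10.
The weights sum to 7/20.
So P(the prize voucher in locker 1 | the attendant opened locker 2) = (1/20) / (7/20) = 1/7.

1/7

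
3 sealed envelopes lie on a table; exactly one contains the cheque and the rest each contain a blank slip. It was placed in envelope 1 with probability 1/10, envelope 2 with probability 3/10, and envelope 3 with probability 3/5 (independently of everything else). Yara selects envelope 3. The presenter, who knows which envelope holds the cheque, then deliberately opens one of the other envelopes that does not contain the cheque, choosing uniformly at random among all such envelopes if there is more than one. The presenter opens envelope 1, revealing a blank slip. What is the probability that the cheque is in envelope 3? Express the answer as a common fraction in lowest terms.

1/2

Apply Bayes' rule, conditioning on where the cheque actually is.
If it is in envelope 1 (prior 1/10): the presenter opened envelope 1, so this case is ruled out; weight (1/10)·0 = 0.
If it is in envelope 2 (prior 3/10): the presenter has no choice, probability 1; weight (3/10)·1 = 3/10.
If it is in envelope 3 (prior 3/5): the presenter has 2 equally likely choices, so probability 1/2; weight (3/5)·(1/2) = 3/10.
The weights sum to 3/5.
So P(the cheque in envelope 3 | the presenter opened envelope 1) = (3/10) / (3/5) = 1/2.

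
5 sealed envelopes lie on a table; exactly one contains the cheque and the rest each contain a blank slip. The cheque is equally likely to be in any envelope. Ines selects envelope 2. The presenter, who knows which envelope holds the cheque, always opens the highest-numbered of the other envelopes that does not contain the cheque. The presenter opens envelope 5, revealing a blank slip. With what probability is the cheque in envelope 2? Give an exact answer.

1/4

Condition on the true location of the cheque.
If it is in any of envelopes 1, 2, 3, and 4 (prior 1/5 each): envelope 5 is the highest-numbered option available, probability 1; weight (1/5)·1 = 1/5 each.
If it is in envelope 5 (prior 1/5): the presenter opened envelope 5, so this case is ruled out; weight (1/5)·0 = 0.
The weights sum to 4/5.
So P(the cheque in envelope 2 | the presenter opened envelope 5) = (1/5) / (4/5) = 1/4.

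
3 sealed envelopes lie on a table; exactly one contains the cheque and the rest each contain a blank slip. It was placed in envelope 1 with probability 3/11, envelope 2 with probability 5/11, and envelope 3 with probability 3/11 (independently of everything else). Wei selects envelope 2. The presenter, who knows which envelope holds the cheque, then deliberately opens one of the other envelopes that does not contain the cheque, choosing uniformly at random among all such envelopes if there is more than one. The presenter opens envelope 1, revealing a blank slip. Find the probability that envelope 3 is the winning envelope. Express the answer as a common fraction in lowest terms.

6/11

Apply Bayes' rule, conditioning on where the cheque actually is.
If it is in envelope 1 (prior 3/11): the presenter opened envelope 1, so this case is ruled out; weight (3/11)·0 = 0.
If it is in envelope 2 (prior 5/11): the presenter has 2 equally likely choices, so probability 1/2; weight (5/11)·(1/2) = 5/22.
If it is in envelope 3 (prior 3/11): the presenter has no choice, probability 1; weight (3/11)·1 = 3/11.
The weights sum to 1/2.
So P(the cheque in envelope 3 | the presenter opened envelope 1) = (3/11) / (1/2) = 6/11.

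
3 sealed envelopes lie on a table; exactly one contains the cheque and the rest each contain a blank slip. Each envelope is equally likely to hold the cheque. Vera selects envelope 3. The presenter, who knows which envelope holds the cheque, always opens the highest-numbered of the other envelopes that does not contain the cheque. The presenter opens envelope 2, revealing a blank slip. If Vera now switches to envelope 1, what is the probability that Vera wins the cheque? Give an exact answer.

Apply Bayes' rule, conditioning on where the cheque actually is.
If it is in either of envelopes 1 and 3 (prior 1/3 each): envelope 2 is the highest-numbered option available, probability 1; weight (1/3)·1 = 1/3 each.
If it is in envelope 2 (prior 1/3): the presenter opened envelope 2, so this case is ruled out; weight (1/3)·0 = 0.
The weights sum to 2/3.
So P(the cheque in envelope 1 | the presenter opened envelope 2) = (1/3) / (2/3) = 1/2.

1/2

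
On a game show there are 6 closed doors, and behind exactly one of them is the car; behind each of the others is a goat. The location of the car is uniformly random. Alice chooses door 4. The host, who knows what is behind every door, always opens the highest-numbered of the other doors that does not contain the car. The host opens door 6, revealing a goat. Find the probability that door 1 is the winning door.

1/5

Condition on the true location of the car.
If it is behind any of doors 1, 2, 3, 4, and 5 (prior 1/6 each): door 6 is the highest-numbered option available, probability 1; weight (1/6)·1 = 1/6 each.
If it is behind door 6 (prior 1/6): the host opened door 6, so this case is ruled out; weight (1/6)·0 = 0.
The weights sum to 5/6.
So P(the car behind door 1 | the host opened door 6) = (1/6) / (5/6) = 1/5.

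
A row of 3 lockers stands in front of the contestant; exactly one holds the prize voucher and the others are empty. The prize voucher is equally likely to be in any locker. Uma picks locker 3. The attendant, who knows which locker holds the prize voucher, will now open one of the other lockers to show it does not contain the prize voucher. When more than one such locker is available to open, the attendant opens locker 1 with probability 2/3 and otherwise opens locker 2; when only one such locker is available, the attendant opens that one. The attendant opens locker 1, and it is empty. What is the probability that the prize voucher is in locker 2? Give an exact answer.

3/5

Consider each possible location of the prize voucher in turn.
If it is in locker 1 (prior 1/3): the attendant opened locker 1, so this case is ruled out; weight (1/3)·0 = 0.
If it is in locker 2 (prior 1/3): only locker 1 is available, probability 1; weight (1/3)·1 = 1/3.
If it is in locker 3 (prior 1/3): locker 1 is available, opened with probability 2/3; weight (1/3)·(2/3) = 2/9.
The weights sum to 5/9.
So P(the prize voucher in locker 2 | the attendant opened locker 1) = (1/3) / (5/9) = 3/5.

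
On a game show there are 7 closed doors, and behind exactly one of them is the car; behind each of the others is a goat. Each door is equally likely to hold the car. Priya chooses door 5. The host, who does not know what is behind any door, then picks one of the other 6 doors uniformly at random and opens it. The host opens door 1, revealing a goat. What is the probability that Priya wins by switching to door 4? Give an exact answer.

Condition on the true location of the car.
If it is behind door 1 (prior 1/7): the host opened door 1, so this case is ruled out; weight (1/7)·0 = 0.
If it is behind any of doors 2, 3, 4, 5, 6, and 7 (prior 1/7 each): the host picks door 1 with probability 1/6 regardless, and it is not the prize; weight (1/7)·(1/6) = 1/42 each.
The weights sum to 1/7.
So P(the car behind door 4 | the host opened door 1) = (1/42) / (1/7) = 1/6.

1/6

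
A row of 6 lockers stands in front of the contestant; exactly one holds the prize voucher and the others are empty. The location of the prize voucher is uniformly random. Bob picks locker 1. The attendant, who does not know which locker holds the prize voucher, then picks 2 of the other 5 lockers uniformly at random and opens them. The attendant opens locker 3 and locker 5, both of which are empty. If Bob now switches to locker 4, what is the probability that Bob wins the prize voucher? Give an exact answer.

Condition on the true location of the prize voucher.
If it is in any of lockers 1, 2, 4, and 6 (prior 1/6 each): the attendant picks exactly this set with probability 1/10 regardless, and none is the prize; weight (1/6)·(1/10) = 1/60 each.
If it is in either of lockers 3 and 5 (prior 1/6 each): that locker was opened and seen not to hold the prize — ruled out; weight (1/6)·0 = 0 each.
The weights sum to 1/15.
So P(the prize voucher in locker 4 | the attendant opened locker 3 and locker 5) = (1/60) / (1/15) = 1/4.

1/4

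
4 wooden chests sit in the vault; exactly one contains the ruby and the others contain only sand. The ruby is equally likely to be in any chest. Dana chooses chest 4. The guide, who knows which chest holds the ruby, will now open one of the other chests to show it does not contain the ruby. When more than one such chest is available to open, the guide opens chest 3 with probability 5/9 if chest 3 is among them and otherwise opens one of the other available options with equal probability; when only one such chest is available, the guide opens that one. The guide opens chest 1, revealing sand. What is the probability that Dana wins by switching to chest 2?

8/21

Apply Bayes' rule, conditioning on where the ruby actually is.
If it is in chest 1 (prior 1/4): the guide opened chest 1, so this case is ruled out; weight (1/4)·0 = 0.
If it is in chest 2 (prior 1/4): chest 3 is available but not opened, probability 4/9; weight (1/4)·(4/9) = 1/9.
If it is in chest 3 (prior 1/4): chest 3 holds the prize so is unavailable; the guide chooses uniformly among the 2 others, probability 1/2; weight (1/4)·(1/2) = 1/8.
If it is in chest 4 (prior 1/4): chest 3 is available but not opened; chest 1 gets probability (1 − 5/9)/2 = 2/9; weight (1/4)·(2/9) = 1/18.
The weights sum to 7/24.
So P(the ruby in chest 2 | the guide opened chest 1) = (1/9) / (7/24) = 8/21.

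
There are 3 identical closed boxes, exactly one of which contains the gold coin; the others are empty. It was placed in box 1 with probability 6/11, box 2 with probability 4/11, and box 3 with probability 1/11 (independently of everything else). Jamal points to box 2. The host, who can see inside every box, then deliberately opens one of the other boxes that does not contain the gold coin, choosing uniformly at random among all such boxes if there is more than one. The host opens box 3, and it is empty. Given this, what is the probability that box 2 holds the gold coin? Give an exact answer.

1/4

Consider each possible location of the gold coin in turn.
If it is in box 1 (prior 6/11): the host has no choice, probability 1; weight (6/11)·1 = 6/11.
If it is in box 2 (prior 4/11): the host has 2 equally likely choices, so probability 1/2; weight (4/11)·(1/2) = 2/11.
If it is in box 3 (prior 1/11): the host opened box 3, so this case is ruled out; weight (1/11)·0 = 0.
The weights sum to 8/11.
So P(the gold coin in box 2 | the host opened box 3) = (2/11) / (8/11) = 1/4.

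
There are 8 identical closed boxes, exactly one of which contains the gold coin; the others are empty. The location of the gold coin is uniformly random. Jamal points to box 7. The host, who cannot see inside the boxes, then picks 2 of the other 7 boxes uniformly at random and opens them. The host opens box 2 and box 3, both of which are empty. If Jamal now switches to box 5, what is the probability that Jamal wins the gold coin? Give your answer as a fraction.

1/6

Apply Bayes' rule, conditioning on where the gold coin actually is.
If it is in any of boxes 1, 4, 5, 6, 7, and 8 (prior 1/8 each): the host picks exactly this set with probability 1/21 regardless, and none is the prize; weight (1/8)·(1/21) = 1/168 each.
If it is in either of boxes 2 and 3 (prior 1/8 each): that box was opened and seen not to hold the prize — ruled out; weight (1/8)·0 = 0 each.
The weights sum to 1/28.
So P(the gold coin in box 5 | the host opened box 2 and box 3) = (1/168) / (1/28) = 1/6.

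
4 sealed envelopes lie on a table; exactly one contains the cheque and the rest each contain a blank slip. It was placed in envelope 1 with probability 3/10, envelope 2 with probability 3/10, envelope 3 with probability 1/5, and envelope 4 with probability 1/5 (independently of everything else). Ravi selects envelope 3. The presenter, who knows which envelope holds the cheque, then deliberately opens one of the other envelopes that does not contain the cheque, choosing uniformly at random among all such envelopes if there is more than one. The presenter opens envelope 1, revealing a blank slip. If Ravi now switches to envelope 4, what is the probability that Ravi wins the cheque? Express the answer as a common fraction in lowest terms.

Condition on the true location of the cheque.
If it is in envelope 1 (prior 3/10): the presenter opened envelope 1, so this case is ruled out; weight (3/10)·0 = 0.
If it is in envelope 2 (prior 3/10): the presenter has 2 equally likely choices, so probability 1/2; weight (3/10)·(1/2) = 3/20.
If it is in envelope 3 (prior 1/5): the presenter has 3 equally likely choices, so probability 1/3; weight (1/5)·(1/3) = 1/15.
If it is in envelope 4 (prior 1/5): the presenter has 2 equally likely choices, so probability 1/2; weight (1/5)·(1/2) = 1/10.
The weights sum to 19/60.
So P(the cheque in envelope 4 | the presenter opened envelope 1) = (1/10) / (19/60) = 6/19.

6/19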